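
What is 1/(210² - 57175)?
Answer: -1/13075 ≈ -7.6482e-5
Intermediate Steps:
1/(210² - 57175) = 1/(44100 - 57175) = 1/(-13075) = -1/13075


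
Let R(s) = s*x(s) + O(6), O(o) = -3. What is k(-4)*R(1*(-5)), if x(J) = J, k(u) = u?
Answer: -88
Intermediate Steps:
R(s) = -3 + s² (R(s) = s*s - 3 = s² - 3 = -3 + s²)
k(-4)*R(1*(-5)) = -4*(-3 + (1*(-5))²) = -4*(-3 + (-5)²) = -4*(-3 + 25) = -4*22 = -88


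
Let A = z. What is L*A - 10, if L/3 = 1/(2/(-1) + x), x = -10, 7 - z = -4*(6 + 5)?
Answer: -91/4 ≈ -22.750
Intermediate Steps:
z = 51 (z = 7 - (-4)*(6 + 5) = 7 - (-4)*11 = 7 - 1*(-44) = 7 + 44 = 51)
L = -¼ (L = 3/(2/(-1) - 10) = 3/(2*(-1) - 10) = 3/(-2 - 10) = 3/(-12) = 3*(-1/12) = -¼ ≈ -0.25000)
A = 51
L*A - 10 = -¼*51 - 10 = -51/4 - 10 = -91/4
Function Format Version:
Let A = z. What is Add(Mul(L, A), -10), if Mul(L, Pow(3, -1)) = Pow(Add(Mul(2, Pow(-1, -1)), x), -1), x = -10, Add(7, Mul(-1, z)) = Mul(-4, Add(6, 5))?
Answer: Rational(-91, 4) ≈ -22.750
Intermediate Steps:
z = 51 (z = Add(7, Mul(-1, Mul(-4, Add(6, 5)))) = Add(7, Mul(-1, Mul(-4, 11))) = Add(7, Mul(-1, -44)) = Add(7, 44) = 51)
L = Rational(-1, 4) (L = Mul(3, Pow(Add(Mul(2, Pow(-1, -1)), -10), -1)) = Mul(3, Pow(Add(Mul(2, -1), -10), -1)) = Mul(3, Pow(Add(-2, -10), -1)) = Mul(3, Pow(-12, -1)) = Mul(3, Rational(-1, 12)) = Rational(-1, 4) ≈ -0.25000)
A = 51
Add(Mul(L, A), -10) = Add(Mul(Rational(-1, 4), 51), -10) = Add(Rational(-51, 4), -10) = Rational(-91, 4)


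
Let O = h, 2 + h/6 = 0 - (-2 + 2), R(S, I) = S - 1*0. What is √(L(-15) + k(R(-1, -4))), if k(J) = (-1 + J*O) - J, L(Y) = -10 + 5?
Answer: √7 ≈ 2.6458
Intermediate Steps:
L(Y) = -5
R(S, I) = S (R(S, I) = S + 0 = S)
h = -12 (h = -12 + 6*(0 - (-2 + 2)) = -12 + 6*(0 - 1*0) = -12 + 6*(0 + 0) = -12 + 6*0 = -12 + 0 = -12)
O = -12
k(J) = -1 - 13*J (k(J) = (-1 + J*(-12)) - J = (-1 - 12*J) - J = -1 - 13*J)
√(L(-15) + k(R(-1, -4))) = √(-5 + (-1 - 13*(-1))) = √(-5 + (-1 + 13)) = √(-5 + 12) = √7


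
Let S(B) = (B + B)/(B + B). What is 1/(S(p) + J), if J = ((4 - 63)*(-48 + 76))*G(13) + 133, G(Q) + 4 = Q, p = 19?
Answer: -1/14734 ≈ -6.7870e-5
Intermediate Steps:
S(B) = 1 (S(B) = (2*B)/((2*B)) = (2*B)*(1/(2*B)) = 1)
G(Q) = -4 + Q
J = -14735 (J = ((4 - 63)*(-48 + 76))*(-4 + 13) + 133 = -59*28*9 + 133 = -1652*9 + 133 = -14868 + 133 = -14735)
1/(S(p) + J) = 1/(1 - 14735) = 1/(-14734) = -1/14734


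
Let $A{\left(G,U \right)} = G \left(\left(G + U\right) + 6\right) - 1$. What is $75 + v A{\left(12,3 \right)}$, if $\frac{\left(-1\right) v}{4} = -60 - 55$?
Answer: $115535$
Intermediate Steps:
$v = 460$ ($v = - 4 \left(-60 - 55\right) = \left(-4\right) \left(-115\right) = 460$)
$A{\left(G,U \right)} = -1 + G \left(6 + G + U\right)$ ($A{\left(G,U \right)} = G \left(6 + G + U\right) - 1 = -1 + G \left(6 + G + U\right)$)
$75 + v A{\left(12,3 \right)} = 75 + 460 \left(-1 + 12^{2} + 6 \cdot 12 + 12 \cdot 3\right) = 75 + 460 \left(-1 + 144 + 72 + 36\right) = 75 + 460 \cdot 251 = 75 + 115460 = 115535$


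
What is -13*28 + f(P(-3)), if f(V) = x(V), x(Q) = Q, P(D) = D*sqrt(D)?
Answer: -364 - 3*I*sqrt(3) ≈ -364.0 - 5.1962*I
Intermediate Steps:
P(D) = D**(3/2)
f(V) = V
-13*28 + f(P(-3)) = -13*28 + (-3)**(3/2) = -364 - 3*I*sqrt(3)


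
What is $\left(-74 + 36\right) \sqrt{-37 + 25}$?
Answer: $- 76 i \sqrt{3} \approx - 131.64 i$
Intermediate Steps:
$\left(-74 + 36\right) \sqrt{-37 + 25} = - 38 \sqrt{-12} = - 38 \cdot 2 i \sqrt{3} = - 76 i \sqrt{3}$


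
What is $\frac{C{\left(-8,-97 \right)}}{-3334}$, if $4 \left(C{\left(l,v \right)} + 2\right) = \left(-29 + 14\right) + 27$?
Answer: $- \frac{1}{3334} \approx -0.00029994$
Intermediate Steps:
$C{\left(l,v \right)} = 1$ ($C{\left(l,v \right)} = -2 + \frac{\left(-29 + 14\right) + 27}{4} = -2 + \frac{-15 + 27}{4} = -2 + \frac{1}{4} \cdot 12 = -2 + 3 = 1$)
$\frac{C{\left(-8,-97 \right)}}{-3334} = 1 \frac{1}{-3334} = 1 \left(- \frac{1}{3334}\right) = - \frac{1}{3334}$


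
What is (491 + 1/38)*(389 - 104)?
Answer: 279885/2 ≈ 1.3994e+5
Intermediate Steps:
(491 + 1/38)*(389 - 104) = (491 + 1/38)*285 = (18659/38)*285 = 279885/2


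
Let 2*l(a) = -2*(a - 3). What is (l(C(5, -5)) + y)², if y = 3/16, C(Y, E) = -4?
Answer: 13225/256 ≈ 51.660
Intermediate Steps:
l(a) = 3 - a (l(a) = (-2*(a - 3))/2 = (-2*(-3 + a))/2 = (6 - 2*a)/2 = 3 - a)
y = 3/16 (y = 3*(1/16) = 3/16 ≈ 0.18750)
(l(C(5, -5)) + y)² = ((3 - 1*(-4)) + 3/16)² = ((3 + 4) + 3/16)² = (7 + 3/16)² = (115/16)² = 13225/256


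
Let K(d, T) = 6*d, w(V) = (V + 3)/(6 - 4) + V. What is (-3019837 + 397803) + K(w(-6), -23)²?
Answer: -2620009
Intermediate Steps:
w(V) = 3/2 + 3*V/2 (w(V) = (3 + V)/2 + V = (3 + V)*(½) + V = (3/2 + V/2) + V = 3/2 + 3*V/2)
(-3019837 + 397803) + K(w(-6), -23)² = (-3019837 + 397803) + (6*(3/2 + (3/2)*(-6)))² = -2622034 + (6*(3/2 - 9))² = -2622034 + (6*(-15/2))² = -2622034 + (-45)² = -2622034 + 2025 = -2620009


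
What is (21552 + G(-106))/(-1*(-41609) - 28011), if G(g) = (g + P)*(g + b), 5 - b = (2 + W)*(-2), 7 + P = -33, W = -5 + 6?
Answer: 17711/6799 ≈ 2.6049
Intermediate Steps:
W = 1
P = -40 (P = -7 - 33 = -40)
b = 11 (b = 5 - (2 + 1)*(-2) = 5 - 3*(-2) = 5 - 1*(-6) = 5 + 6 = 11)
G(g) = (-40 + g)*(11 + g) (G(g) = (g - 40)*(g + 11) = (-40 + g)*(11 + g))
(21552 + G(-106))/(-1*(-41609) - 28011) = (21552 + (-440 + (-106)² - 29*(-106)))/(-1*(-41609) - 28011) = (21552 + (-440 + 11236 + 3074))/(41609 - 28011) = (21552 + 13870)/13598 = 35422*(1/13598) = 17711/6799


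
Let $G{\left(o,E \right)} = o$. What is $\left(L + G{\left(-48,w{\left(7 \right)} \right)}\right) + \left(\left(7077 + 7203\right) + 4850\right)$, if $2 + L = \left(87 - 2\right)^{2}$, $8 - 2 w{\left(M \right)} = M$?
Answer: $26305$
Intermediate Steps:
$w{\left(M \right)} = 4 - \frac{M}{2}$
$L = 7223$ ($L = -2 + \left(87 - 2\right)^{2} = -2 + 85^{2} = -2 + 7225 = 7223$)
$\left(L + G{\left(-48,w{\left(7 \right)} \right)}\right) + \left(\left(7077 + 7203\right) + 4850\right) = \left(7223 - 48\right) + \left(\left(7077 + 7203\right) + 4850\right) = 7175 + \left(14280 + 4850\right) = 7175 + 19130 = 26305$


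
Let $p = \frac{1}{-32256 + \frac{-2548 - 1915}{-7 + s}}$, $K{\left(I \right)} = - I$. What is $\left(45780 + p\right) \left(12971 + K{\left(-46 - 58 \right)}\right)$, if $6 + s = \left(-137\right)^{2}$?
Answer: $\frac{362135769509191800}{604997999} \approx 5.9857 \cdot 10^{8}$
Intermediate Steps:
$s = 18763$ ($s = -6 + \left(-137\right)^{2} = -6 + 18769 = 18763$)
$p = - \frac{18756}{604997999}$ ($p = \frac{1}{-32256 + \frac{-2548 - 1915}{-7 + 18763}} = \frac{1}{-32256 - \frac{4463}{18756}} = \frac{1}{- \frac{604997999}{18756}} = - \frac{18756}{604997999} \approx -3.1002 \cdot 10^{-5}$)
$\left(45780 + p\right) \left(12971 + K{\left(-46 - 58 \right)}\right) = \left(45780 - \frac{18756}{604997999}\right) \left(12971 - \left(-46 - 58\right)\right) = \frac{27696808375464 \left(12971 - -104\right)}{604997999} = \frac{27696808375464 \left(12971 + 104\right)}{604997999} = \frac{27696808375464}{604997999} \cdot 13075 = \frac{362135769509191800}{604997999}$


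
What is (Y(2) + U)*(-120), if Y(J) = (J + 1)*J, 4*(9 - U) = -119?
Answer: -5370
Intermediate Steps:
U = 155/4 (U = 9 - ¼*(-119) = 9 + 119/4 = 155/4 ≈ 38.750)
Y(J) = J*(1 + J) (Y(J) = (1 + J)*J = J*(1 + J))
(Y(2) + U)*(-120) = (2*(1 + 2) + 155/4)*(-120) = (2*3 + 155/4)*(-120) = (6 + 155/4)*(-120) = (179/4)*(-120) = -5370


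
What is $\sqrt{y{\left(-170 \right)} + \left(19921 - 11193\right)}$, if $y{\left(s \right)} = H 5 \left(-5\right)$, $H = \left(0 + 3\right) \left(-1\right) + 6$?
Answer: $\sqrt{8653} \approx 93.021$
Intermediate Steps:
$H = 3$ ($H = 3 \left(-1\right) + 6 = -3 + 6 = 3$)
$y{\left(s \right)} = -75$ ($y{\left(s \right)} = 3 \cdot 5 \left(-5\right) = 15 \left(-5\right) = -75$)
$\sqrt{y{\left(-170 \right)} + \left(19921 - 11193\right)} = \sqrt{-75 + \left(19921 - 11193\right)} = \sqrt{-75 + 8728} = \sqrt{8653}$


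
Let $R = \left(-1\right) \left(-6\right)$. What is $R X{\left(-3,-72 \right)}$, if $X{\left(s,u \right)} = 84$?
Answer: $504$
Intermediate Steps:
$R = 6$
$R X{\left(-3,-72 \right)} = 6 \cdot 84 = 504$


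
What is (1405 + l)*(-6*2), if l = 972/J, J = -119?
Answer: -1994676/119 ≈ -16762.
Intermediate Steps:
l = -972/119 (l = 972/(-119) = 972*(-1/119) = -972/119 ≈ -8.1681)
(1405 + l)*(-6*2) = (1405 - 972/119)*(-6*2) = (166223/119)*(-12) = -1994676/119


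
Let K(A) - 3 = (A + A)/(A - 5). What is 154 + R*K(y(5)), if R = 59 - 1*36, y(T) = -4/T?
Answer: 6651/29 ≈ 229.34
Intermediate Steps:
K(A) = 3 + 2*A/(-5 + A) (K(A) = 3 + (A + A)/(A - 5) = 3 + (2*A)/(-5 + A) = 3 + 2*A/(-5 + A))
R = 23 (R = 59 - 36 = 23)
154 + R*K(y(5)) = 154 + 23*(5*(-3 - 4/5)/(-5 - 4/5)) = 154 + 23*(5*(-19/5)/(-29/5)) = 154 + 23*(5*(-5/29)*(-19/5)) = 154 + 23*(95/29) = 154 + 2185/29 = 6651/29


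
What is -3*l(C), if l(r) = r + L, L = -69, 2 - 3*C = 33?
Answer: 238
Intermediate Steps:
C = -31/3 (C = 2/3 - 1/3*33 = 2/3 - 11 = -31/3 ≈ -10.333)
l(r) = -69 + r (l(r) = r - 69 = -69 + r)
-3*l(C) = -3*(-69 - 31/3) = -3*(-238/3) = 238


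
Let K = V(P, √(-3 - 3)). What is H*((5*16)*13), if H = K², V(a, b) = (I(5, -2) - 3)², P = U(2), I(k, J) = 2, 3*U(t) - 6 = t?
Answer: 1040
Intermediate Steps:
U(t) = 2 + t/3
P = 8/3 (P = 2 + (⅓)*2 = 2 + ⅔ = 8/3 ≈ 2.6667)
V(a, b) = 1 (V(a, b) = (2 - 3)² = (-1)² = 1)
K = 1
H = 1 (H = 1² = 1)
H*((5*16)*13) = 1*((5*16)*13) = 1*(80*13) = 1*1040 = 1040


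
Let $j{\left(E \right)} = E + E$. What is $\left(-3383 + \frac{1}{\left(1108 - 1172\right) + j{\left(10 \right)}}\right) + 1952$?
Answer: $- \frac{62965}{44} \approx -1431.0$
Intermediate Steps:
$j{\left(E \right)} = 2 E$
$\left(-3383 + \frac{1}{\left(1108 - 1172\right) + j{\left(10 \right)}}\right) + 1952 = \left(-3383 + \frac{1}{\left(1108 - 1172\right) + 2 \cdot 10}\right) + 1952 = \left(-3383 + \frac{1}{\left(1108 - 1172\right) + 20}\right) + 1952 = \left(-3383 + \frac{1}{-64 + 20}\right) + 1952 = \left(-3383 + \frac{1}{-44}\right) + 1952 = \left(-3383 - \frac{1}{44}\right) + 1952 = - \frac{148853}{44} + 1952 = - \frac{62965}{44}$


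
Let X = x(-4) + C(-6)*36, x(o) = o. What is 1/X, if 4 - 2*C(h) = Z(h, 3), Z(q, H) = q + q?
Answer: 1/284 ≈ 0.0035211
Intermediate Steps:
Z(q, H) = 2*q
C(h) = 2 - h
X = 284 (X = -4 + (2 - 1*(-6))*36 = -4 + (2 + 6)*36 = -4 + 8*36 = -4 + 288 = 284)
1/X = 1/284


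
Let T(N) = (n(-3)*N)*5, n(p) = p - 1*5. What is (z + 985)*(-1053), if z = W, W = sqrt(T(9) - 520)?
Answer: -1037205 - 4212*I*sqrt(55) ≈ -1.0372e+6 - 31237.0*I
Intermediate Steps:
n(p) = -5 + p (n(p) = p - 5 = -5 + p)
T(N) = -40*N (T(N) = ((-5 - 3)*N)*5 = -8*N*5 = -40*N)
W = 4*I*sqrt(55) (W = sqrt(-40*9 - 520) = sqrt(-360 - 520) = sqrt(-880) = 4*I*sqrt(55) ≈ 29.665*I)
z = 4*I*sqrt(55) ≈ 29.665*I
(z + 985)*(-1053) = (4*I*sqrt(55) + 985)*(-1053) = (985 + 4*I*sqrt(55))*(-1053) = -1037205 - 4212*I*sqrt(55)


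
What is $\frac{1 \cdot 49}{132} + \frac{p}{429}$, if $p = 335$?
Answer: $\frac{659}{572} \approx 1.1521$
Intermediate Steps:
$\frac{1 \cdot 49}{132} + \frac{p}{429} = \frac{1 \cdot 49}{132} + \frac{335}{429} = 49 \cdot \frac{1}{132} + 335 \cdot \frac{1}{429} = \frac{49}{132} + \frac{335}{429} = \frac{659}{572}$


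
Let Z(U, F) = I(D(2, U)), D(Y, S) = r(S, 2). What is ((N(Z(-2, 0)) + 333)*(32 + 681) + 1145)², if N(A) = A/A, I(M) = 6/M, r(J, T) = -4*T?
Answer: 57258268369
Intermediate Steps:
D(Y, S) = -8 (D(Y, S) = -4*2 = -8)
Z(U, F) = -¾ (Z(U, F) = 6/(-8) = 6*(-⅛) = -¾)
N(A) = 1
((N(Z(-2, 0)) + 333)*(32 + 681) + 1145)² = ((1 + 333)*(32 + 681) + 1145)² = (334*713 + 1145)² = (238142 + 1145)² = 239287² = 57258268369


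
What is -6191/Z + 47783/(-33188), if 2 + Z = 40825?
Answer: -2156112317/1354833724 ≈ -1.5914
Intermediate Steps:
Z = 40823 (Z = -2 + 40825 = 40823)
-6191/Z + 47783/(-33188) = -6191/40823 + 47783/(-33188) = -6191*1/40823 + 47783*(-1/33188) = -6191/40823 - 47783/33188 = -2156112317/1354833724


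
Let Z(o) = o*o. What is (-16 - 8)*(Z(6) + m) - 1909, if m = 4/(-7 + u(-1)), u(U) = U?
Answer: -2761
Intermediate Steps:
Z(o) = o²
m = -½ (m = 4/(-7 - 1) = 4/(-8) = 4*(-⅛) = -½ ≈ -0.50000)
(-16 - 8)*(Z(6) + m) - 1909 = (-16 - 8)*(6² - ½) - 1909 = -24*(36 - ½) - 1909 = -24*71/2 - 1909 = -852 - 1909 = -2761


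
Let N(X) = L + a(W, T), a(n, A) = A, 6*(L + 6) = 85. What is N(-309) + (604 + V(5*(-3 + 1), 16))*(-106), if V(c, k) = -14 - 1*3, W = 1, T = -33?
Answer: -373481/6 ≈ -62247.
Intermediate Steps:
L = 49/6 (L = -6 + (⅙)*85 = -6 + 85/6 = 49/6 ≈ 8.1667)
V(c, k) = -17 (V(c, k) = -14 - 3 = -17)
N(X) = -149/6 (N(X) = 49/6 - 33 = -149/6)
N(-309) + (604 + V(5*(-3 + 1), 16))*(-106) = -149/6 + (604 - 17)*(-106) = -149/6 + 587*(-106) = -149/6 - 62222 = -373481/6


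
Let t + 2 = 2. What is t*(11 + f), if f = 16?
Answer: 0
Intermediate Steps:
t = 0 (t = -2 + 2 = 0)
t*(11 + f) = 0*(11 + 16) = 0*27 = 0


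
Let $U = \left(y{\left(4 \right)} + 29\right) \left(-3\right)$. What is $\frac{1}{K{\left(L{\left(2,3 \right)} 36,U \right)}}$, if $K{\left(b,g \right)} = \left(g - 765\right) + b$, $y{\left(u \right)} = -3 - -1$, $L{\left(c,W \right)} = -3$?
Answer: $- \frac{1}{954} \approx -0.0010482$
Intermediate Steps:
$y{\left(u \right)} = -2$ ($y{\left(u \right)} = -3 + 1 = -2$)
$U = -81$ ($U = \left(-2 + 29\right) \left(-3\right) = 27 \left(-3\right) = -81$)
$K{\left(b,g \right)} = -765 + b + g$ ($K{\left(b,g \right)} = \left(-765 + g\right) + b = -765 + b + g$)
$\frac{1}{K{\left(L{\left(2,3 \right)} 36,U \right)}} = \frac{1}{-765 - 108 - 81} = \frac{1}{-954} = - \frac{1}{954}$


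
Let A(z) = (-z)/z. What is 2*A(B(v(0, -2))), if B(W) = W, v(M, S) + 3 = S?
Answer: -2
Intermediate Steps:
v(M, S) = -3 + S
A(z) = -1
2*A(B(v(0, -2))) = 2*(-1) = -2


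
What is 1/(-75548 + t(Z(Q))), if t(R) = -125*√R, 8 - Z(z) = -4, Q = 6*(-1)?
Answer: -18887/1426828201 + 125*√3/2853656402 ≈ -1.3161e-5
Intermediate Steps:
Q = -6
Z(z) = 12 (Z(z) = 8 - 1*(-4) = 8 + 4 = 12)
1/(-75548 + t(Z(Q))) = 1/(-75548 - 250*√3)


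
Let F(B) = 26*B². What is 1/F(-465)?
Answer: 1/5621850 ≈ 1.7788e-7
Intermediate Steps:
1/F(-465) = 1/(26*(-465)²) = 1/(26*216225) = 1/5621850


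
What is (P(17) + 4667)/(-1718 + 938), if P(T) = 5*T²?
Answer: -1528/195 ≈ -7.8359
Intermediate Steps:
(P(17) + 4667)/(-1718 + 938) = (5*17² + 4667)/(-1718 + 938) = (5*289 + 4667)/(-780) = (1445 + 4667)*(-1/780) = 6112*(-1/780) = -1528/195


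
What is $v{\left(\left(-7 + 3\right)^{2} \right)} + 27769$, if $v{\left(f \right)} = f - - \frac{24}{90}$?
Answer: $\frac{416779}{15} \approx 27785.0$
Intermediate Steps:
$v{\left(f \right)} = \frac{4}{15} + f$ ($v{\left(f \right)} = f - \left(-24\right) \frac{1}{90} = f - - \frac{4}{15} = f + \frac{4}{15} = \frac{4}{15} + f$)
$v{\left(\left(-7 + 3\right)^{2} \right)} + 27769 = \left(\frac{4}{15} + \left(-7 + 3\right)^{2}\right) + 27769 = \left(\frac{4}{15} + \left(-4\right)^{2}\right) + 27769 = \left(\frac{4}{15} + 16\right) + 27769 = \frac{244}{15} + 27769 = \frac{416779}{15}$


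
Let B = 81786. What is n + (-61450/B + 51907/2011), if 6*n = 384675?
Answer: 10548810094127/164471646 ≈ 64138.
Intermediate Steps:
n = 128225/2 (n = (⅙)*384675 = 128225/2 ≈ 64113.)
n + (-61450/B + 51907/2011) = 128225/2 + (-61450/81786 + 51907/2011) = 128225/2 + (-61450*1/81786 + 51907*(1/2011)) = 128225/2 + (-30725/40893 + 51907/2011) = 128225/2 + 2060844976/82235823 = 10548810094127/164471646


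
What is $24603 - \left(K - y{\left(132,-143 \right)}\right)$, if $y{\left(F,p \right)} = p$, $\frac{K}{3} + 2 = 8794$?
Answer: $-1916$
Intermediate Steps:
$K = 26376$ ($K = -6 + 3 \cdot 8794 = -6 + 26382 = 26376$)
$24603 - \left(K - y{\left(132,-143 \right)}\right) = 24603 - \left(26376 - -143\right) = 24603 - \left(26376 + 143\right) = 24603 - 26519 = -1916$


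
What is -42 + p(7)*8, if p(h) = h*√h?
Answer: -42 + 56*√7 ≈ 106.16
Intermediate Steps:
p(h) = h^(3/2)
-42 + p(7)*8 = -42 + 7^(3/2)*8 = -42 + (7*√7)*8 = -42 + 56*√7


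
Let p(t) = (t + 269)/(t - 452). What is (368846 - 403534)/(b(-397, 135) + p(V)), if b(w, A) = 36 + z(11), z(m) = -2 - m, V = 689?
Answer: -8221056/6409 ≈ -1282.7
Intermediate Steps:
p(t) = (269 + t)/(-452 + t)
b(w, A) = 23 (b(w, A) = 36 + (-2 - 1*11) = 36 + (-2 - 11) = 36 - 13 = 23)
(368846 - 403534)/(b(-397, 135) + p(V)) = (368846 - 403534)/(23 + (269 + 689)/(-452 + 689)) = -34688/(23 + 958/237) = -34688/6409/237 = -34688*237/6409 = -8221056/6409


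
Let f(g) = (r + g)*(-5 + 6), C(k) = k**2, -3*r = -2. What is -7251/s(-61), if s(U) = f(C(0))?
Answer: -21753/2 ≈ -10877.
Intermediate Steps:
r = 2/3 (r = -1/3*(-2) = 2/3 ≈ 0.66667)
f(g) = 2/3 + g (f(g) = (2/3 + g)*(-5 + 6) = (2/3 + g)*1 = 2/3 + g)
s(U) = 2/3 (s(U) = 2/3 + 0**2 = 2/3 + 0 = 2/3)
-7251/s(-61) = -7251/2/3 = -7251*3/2 = -21753/2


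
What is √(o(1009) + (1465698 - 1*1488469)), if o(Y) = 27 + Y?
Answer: 3*I*√2415 ≈ 147.43*I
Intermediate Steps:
√(o(1009) + (1465698 - 1*1488469)) = √((27 + 1009) + (1465698 - 1*1488469)) = √(1036 + (1465698 - 1488469)) = √(1036 - 22771) = √(-21735) = 3*I*√2415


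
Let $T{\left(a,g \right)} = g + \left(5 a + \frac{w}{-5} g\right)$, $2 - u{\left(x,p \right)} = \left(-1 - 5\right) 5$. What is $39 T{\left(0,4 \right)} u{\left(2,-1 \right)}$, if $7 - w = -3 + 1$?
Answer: $- \frac{19968}{5} \approx -3993.6$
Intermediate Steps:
$w = 9$ ($w = 7 - \left(-3 + 1\right) = 7 - -2 = 7 + 2 = 9$)
$u{\left(x,p \right)} = 32$ ($u{\left(x,p \right)} = 2 - \left(-1 - 5\right) 5 = 2 - \left(-6\right) 5 = 2 - -30 = 2 + 30 = 32$)
$T{\left(a,g \right)} = 5 a - \frac{4 g}{5}$ ($T{\left(a,g \right)} = g + \left(5 a + \frac{9}{-5} g\right) = g + \left(5 a + 9 \left(- \frac{1}{5}\right) g\right) = g + \left(5 a - \frac{9 g}{5}\right) = 5 a - \frac{4 g}{5}$)
$39 T{\left(0,4 \right)} u{\left(2,-1 \right)} = 39 \left(5 \cdot 0 - \frac{16}{5}\right) 32 = 39 \left(0 - \frac{16}{5}\right) 32 = 39 \left(- \frac{16}{5}\right) 32 = \left(- \frac{624}{5}\right) 32 = - \frac{19968}{5}$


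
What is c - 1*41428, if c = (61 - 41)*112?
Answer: -39188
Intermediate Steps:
c = 2240 (c = 20*112 = 2240)
c - 1*41428 = 2240 - 1*41428 = 2240 - 41428 = -39188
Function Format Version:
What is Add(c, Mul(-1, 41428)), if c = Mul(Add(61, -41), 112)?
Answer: -39188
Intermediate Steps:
c = 2240 (c = Mul(20, 112) = 2240)
Add(c, Mul(-1, 41428)) = Add(2240, Mul(-1, 41428)) = Add(2240, -41428) = -39188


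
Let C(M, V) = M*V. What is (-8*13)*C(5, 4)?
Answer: -2080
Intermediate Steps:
(-8*13)*C(5, 4) = (-8*13)*(5*4) = -104*20 = -2080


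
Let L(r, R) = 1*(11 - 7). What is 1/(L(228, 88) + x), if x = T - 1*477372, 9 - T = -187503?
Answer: -1/289856 ≈ -3.4500e-6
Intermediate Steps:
T = 187512 (T = 9 - 1*(-187503) = 9 + 187503 = 187512)
L(r, R) = 4 (L(r, R) = 1*4 = 4)
x = -289860 (x = 187512 - 1*477372 = 187512 - 477372 = -289860)
1/(L(228, 88) + x) = 1/(4 - 289860) = 1/(-289856) = -1/289856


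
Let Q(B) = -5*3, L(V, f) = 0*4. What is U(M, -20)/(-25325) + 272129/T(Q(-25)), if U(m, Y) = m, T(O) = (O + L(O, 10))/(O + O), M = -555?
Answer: 2756666881/5065 ≈ 5.4426e+5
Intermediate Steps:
L(V, f) = 0
Q(B) = -15
T(O) = ½ (T(O) = (O + 0)/(O + O) = O/((2*O)) = O*(1/(2*O)) = ½)
U(M, -20)/(-25325) + 272129/T(Q(-25)) = -555/(-25325) + 272129/(½) = -555*(-1/25325) + 272129*2 = 111/5065 + 544258 = 2756666881/5065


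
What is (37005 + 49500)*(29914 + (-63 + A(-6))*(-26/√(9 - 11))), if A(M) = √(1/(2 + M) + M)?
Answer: 2587710570 + √2*(-5622825 - 141695190*I)/2 ≈ 2.5837e+9 - 1.0019e+8*I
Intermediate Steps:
A(M) = √(M + 1/(2 + M))
(37005 + 49500)*(29914 + (-63 + A(-6))*(-26/√(9 - 11))) = (37005 + 49500)*(29914 + (-63 + √((1 - 6*(2 - 6))/(2 - 6)))*(-26/√(9 - 11))) = 86505*(29914 + (-63 + √((1 - 6*(-4))/(-4)))*(-26*(-I*√2/2))) = 86505*(29914 + (-63 + √(-(1 + 24)/4))*(-26*(-I*√2/2))) = 86505*(29914 + (-63 + √(-¼*25))*(-(-13)*I*√2)) = 86505*(29914 + (-63 + √(-25/4))*(13*I*√2)) = 86505*(29914 + (-63 + 5*I/2)*(13*I*√2)) = 86505*(29914 + 13*I*√2*(-63 + 5*I/2)) = 2587710570 + 1124565*I*√2*(-63 + 5*I/2)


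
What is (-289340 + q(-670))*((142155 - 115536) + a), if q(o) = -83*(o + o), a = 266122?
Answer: -52143026920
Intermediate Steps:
q(o) = -166*o
(-289340 + q(-670))*((142155 - 115536) + a) = (-289340 - 166*(-670))*((142155 - 115536) + 266122) = (-289340 + 111220)*(26619 + 266122) = -178120*292741 = -52143026920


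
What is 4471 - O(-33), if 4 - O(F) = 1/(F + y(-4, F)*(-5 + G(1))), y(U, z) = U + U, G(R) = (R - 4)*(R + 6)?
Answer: 781726/175 ≈ 4467.0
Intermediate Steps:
G(R) = (-4 + R)*(6 + R)
y(U, z) = 2*U
O(F) = 4 - 1/(208 + F) (O(F) = 4 - 1/(F + (2*(-4))*(-5 + (-24 + 1**2 + 2*1))) = 4 - 1/(F - 8*(-5 + (-24 + 1 + 2))) = 4 - 1/(F - 8*(-5 - 21)) = 4 - 1/(F - 8*(-26)) = 4 - 1/(F + 208) = 4 - 1/(208 + F))
4471 - O(-33) = 4471 - (831 + 4*(-33))/(208 - 33) = 4471 - (831 - 132)/175 = 4471 - 699/175 = 781726/175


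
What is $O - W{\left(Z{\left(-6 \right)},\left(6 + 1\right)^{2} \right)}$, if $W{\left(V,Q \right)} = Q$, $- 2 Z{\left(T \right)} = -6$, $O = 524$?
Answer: $475$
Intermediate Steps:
$Z{\left(T \right)} = 3$ ($Z{\left(T \right)} = \left(- \frac{1}{2}\right) \left(-6\right) = 3$)
$O - W{\left(Z{\left(-6 \right)},\left(6 + 1\right)^{2} \right)} = 524 - \left(6 + 1\right)^{2} = 524 - 7^{2} = 524 - 49 = 475$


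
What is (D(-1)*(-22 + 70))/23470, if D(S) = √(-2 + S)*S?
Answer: -24*I*√3/11735 ≈ -0.0035423*I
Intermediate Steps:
D(S) = S*√(-2 + S)
(D(-1)*(-22 + 70))/23470 = ((-√(-2 - 1))*(-22 + 70))/23470 = (-√(-3)*48)*(1/23470) = (-I*√3*48)*(1/23470) = -48*I*√3*(1/23470) = -24*I*√3/11735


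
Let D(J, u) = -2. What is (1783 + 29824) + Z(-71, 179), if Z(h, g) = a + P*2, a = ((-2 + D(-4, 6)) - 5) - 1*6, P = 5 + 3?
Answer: 31608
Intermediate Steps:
P = 8
a = -15 (a = ((-2 - 2) - 5) - 1*6 = (-4 - 5) - 6 = -9 - 6 = -15)
Z(h, g) = 1 (Z(h, g) = -15 + 8*2 = -15 + 16 = 1)
(1783 + 29824) + Z(-71, 179) = (1783 + 29824) + 1 = 31607 + 1 = 31608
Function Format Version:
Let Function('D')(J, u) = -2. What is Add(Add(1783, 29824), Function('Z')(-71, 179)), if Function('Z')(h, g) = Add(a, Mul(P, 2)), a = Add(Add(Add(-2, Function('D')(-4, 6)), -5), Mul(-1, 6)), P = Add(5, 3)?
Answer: 31608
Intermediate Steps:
P = 8
a = -15 (a = Add(Add(Add(-2, -2), -5), Mul(-1, 6)) = Add(Add(-4, -5), -6) = Add(-9, -6) = -15)
Function('Z')(h, g) = 1 (Function('Z')(h, g) = Add(-15, Mul(8, 2)) = Add(-15, 16) = 1)
Add(Add(1783, 29824), Function('Z')(-71, 179)) = Add(Add(1783, 29824), 1) = Add(31607, 1) = 31608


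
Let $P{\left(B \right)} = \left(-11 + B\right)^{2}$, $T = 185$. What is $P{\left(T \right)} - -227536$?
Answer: $257812$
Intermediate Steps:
$P{\left(T \right)} - -227536 = \left(-11 + 185\right)^{2} - -227536 = 174^{2} + 227536 = 30276 + 227536 = 257812$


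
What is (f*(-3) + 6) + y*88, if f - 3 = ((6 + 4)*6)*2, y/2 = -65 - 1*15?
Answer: -14443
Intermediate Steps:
y = -160 (y = 2*(-65 - 1*15) = 2*(-65 - 15) = 2*(-80) = -160)
f = 123 (f = 3 + ((6 + 4)*6)*2 = 3 + (10*6)*2 = 3 + 60*2 = 3 + 120 = 123)
(f*(-3) + 6) + y*88 = (123*(-3) + 6) - 160*88 = (-369 + 6) - 14080 = -363 - 14080 = -14443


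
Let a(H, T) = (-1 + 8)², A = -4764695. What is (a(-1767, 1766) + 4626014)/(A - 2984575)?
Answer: -514007/861030 ≈ -0.59697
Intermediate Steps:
a(H, T) = 49 (a(H, T) = 7² = 49)
(a(-1767, 1766) + 4626014)/(A - 2984575) = (49 + 4626014)/(-4764695 - 2984575) = 4626063/(-7749270) = 4626063*(-1/7749270) = -514007/861030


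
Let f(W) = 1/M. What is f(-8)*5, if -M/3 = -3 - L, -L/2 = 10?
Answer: -5/51 ≈ -0.098039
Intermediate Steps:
L = -20 (L = -2*10 = -20)
M = -51 (M = -3*(-3 - 1*(-20)) = -3*(-3 + 20) = -3*17 = -51)
f(W) = -1/51 (f(W) = 1/(-51) = 1*(-1/51) = -1/51)
f(-8)*5 = -1/51*5 = -5/51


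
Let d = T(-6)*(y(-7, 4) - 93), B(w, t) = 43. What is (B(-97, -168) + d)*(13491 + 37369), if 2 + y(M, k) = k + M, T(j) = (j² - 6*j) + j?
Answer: -326775500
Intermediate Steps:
T(j) = j² - 5*j
y(M, k) = -2 + M + k (y(M, k) = -2 + (k + M) = -2 + (M + k) = -2 + M + k)
d = -6468 (d = (-6*(-5 - 6))*((-2 - 7 + 4) - 93) = (-6*(-11))*(-5 - 93) = 66*(-98) = -6468)
(B(-97, -168) + d)*(13491 + 37369) = (43 - 6468)*(13491 + 37369) = -6425*50860 = -326775500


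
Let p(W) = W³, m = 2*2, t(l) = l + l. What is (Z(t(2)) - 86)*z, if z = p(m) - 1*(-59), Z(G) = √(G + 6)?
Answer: -10578 + 123*√10 ≈ -10189.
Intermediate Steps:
t(l) = 2*l
m = 4
Z(G) = √(6 + G)
z = 123 (z = 4³ - 1*(-59) = 64 + 59 = 123)
(Z(t(2)) - 86)*z = (√(6 + 2*2) - 86)*123 = (√(6 + 4) - 86)*123 = (√10 - 86)*123 = (-86 + √10)*123 = -10578 + 123*√10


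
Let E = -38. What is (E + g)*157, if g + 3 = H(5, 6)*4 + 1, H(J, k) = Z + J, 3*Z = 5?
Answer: -6280/3 ≈ -2093.3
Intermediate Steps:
Z = 5/3 (Z = (⅓)*5 = 5/3 ≈ 1.6667)
H(J, k) = 5/3 + J
g = 74/3 (g = -3 + ((5/3 + 5)*4 + 1) = -3 + ((20/3)*4 + 1) = -3 + (80/3 + 1) = -3 + 83/3 = 74/3 ≈ 24.667)
(E + g)*157 = (-38 + 74/3)*157 = -40/3*157 = -6280/3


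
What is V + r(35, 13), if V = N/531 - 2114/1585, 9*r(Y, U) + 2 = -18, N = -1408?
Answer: -5224514/841635 ≈ -6.2076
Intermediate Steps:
r(Y, U) = -20/9 (r(Y, U) = -2/9 + (⅑)*(-18) = -2/9 - 2 = -20/9)
V = -3354214/841635 (V = -1408/531 - 2114/1585 = -3354214/841635 ≈ -3.9854)
V + r(35, 13) = -3354214/841635 - 20/9 = -5224514/841635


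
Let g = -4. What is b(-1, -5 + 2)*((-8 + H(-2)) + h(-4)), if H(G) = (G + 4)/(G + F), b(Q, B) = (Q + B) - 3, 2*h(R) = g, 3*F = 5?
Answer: 112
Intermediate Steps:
F = 5/3 (F = (1/3)*5 = 5/3 ≈ 1.6667)
h(R) = -2 (h(R) = (1/2)*(-4) = -2)
b(Q, B) = -3 + B + Q (b(Q, B) = (B + Q) - 3 = -3 + B + Q)
H(G) = (4 + G)/(5/3 + G) (H(G) = (G + 4)/(G + 5/3) = (4 + G)/(5/3 + G))
b(-1, -5 + 2)*((-8 + H(-2)) + h(-4)) = (-3 + (-5 + 2) - 1)*((-8 + 3*(4 - 2)/(5 + 3*(-2))) - 2) = (-3 - 3 - 1)*((-8 + 3*2/(5 - 6)) - 2) = -7*((-8 + 3*2/(-1)) - 2) = -7*((-8 + 3*(-1)*2) - 2) = -7*((-8 - 6) - 2) = -7*(-14 - 2) = -7*(-16) = 112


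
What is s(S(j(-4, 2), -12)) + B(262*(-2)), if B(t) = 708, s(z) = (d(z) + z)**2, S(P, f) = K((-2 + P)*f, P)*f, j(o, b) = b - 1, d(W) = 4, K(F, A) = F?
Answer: 20308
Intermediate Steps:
j(o, b) = -1 + b
S(P, f) = f**2*(-2 + P) (S(P, f) = ((-2 + P)*f)*f = (f*(-2 + P))*f = f**2*(-2 + P))
s(z) = (4 + z)**2
s(S(j(-4, 2), -12)) + B(262*(-2)) = (4 + (-12)**2*(-2 + (-1 + 2)))**2 + 708 = (4 + 144*(-2 + 1))**2 + 708 = (4 + 144*(-1))**2 + 708 = (4 - 144)**2 + 708 = (-140)**2 + 708 = 19600 + 708 = 20308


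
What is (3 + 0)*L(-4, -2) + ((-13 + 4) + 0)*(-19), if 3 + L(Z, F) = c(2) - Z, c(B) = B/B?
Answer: 177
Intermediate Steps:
c(B) = 1
L(Z, F) = -2 - Z (L(Z, F) = -3 + (1 - Z) = -2 - Z)
(3 + 0)*L(-4, -2) + ((-13 + 4) + 0)*(-19) = (3 + 0)*(-2 - 1*(-4)) + ((-13 + 4) + 0)*(-19) = 3*(-2 + 4) + (-9 + 0)*(-19) = 3*2 - 9*(-19) = 6 + 171 = 177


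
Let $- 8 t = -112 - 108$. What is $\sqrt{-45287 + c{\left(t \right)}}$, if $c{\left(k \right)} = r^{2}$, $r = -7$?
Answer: $i \sqrt{45238} \approx 212.69 i$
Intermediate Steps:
$t = \frac{55}{2}$ ($t = - \frac{-112 - 108}{8} = \left(- \frac{1}{8}\right) \left(-220\right) = \frac{55}{2} \approx 27.5$)
$c{\left(k \right)} = 49$ ($c{\left(k \right)} = \left(-7\right)^{2} = 49$)
$\sqrt{-45287 + c{\left(t \right)}} = \sqrt{-45287 + 49} = \sqrt{-45238} = i \sqrt{45238}$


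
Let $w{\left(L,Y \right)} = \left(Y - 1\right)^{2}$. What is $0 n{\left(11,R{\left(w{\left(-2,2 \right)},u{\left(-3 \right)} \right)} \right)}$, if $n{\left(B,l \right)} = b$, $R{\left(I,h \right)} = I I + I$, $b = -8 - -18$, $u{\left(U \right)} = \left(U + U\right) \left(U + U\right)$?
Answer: $0$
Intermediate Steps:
$w{\left(L,Y \right)} = \left(-1 + Y\right)^{2}$
$u{\left(U \right)} = 4 U^{2}$ ($u{\left(U \right)} = 2 U 2 U = 4 U^{2}$)
$b = 10$ ($b = -8 + 18 = 10$)
$R{\left(I,h \right)} = I + I^{2}$ ($R{\left(I,h \right)} = I^{2} + I = I + I^{2}$)
$n{\left(B,l \right)} = 10$
$0 n{\left(11,R{\left(w{\left(-2,2 \right)},u{\left(-3 \right)} \right)} \right)} = 0 \cdot 10 = 0$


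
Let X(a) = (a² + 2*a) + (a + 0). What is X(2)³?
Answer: 1000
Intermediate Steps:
X(a) = a² + 3*a (X(a) = (a² + 2*a) + a = a² + 3*a)
X(2)³ = (2*(3 + 2))³ = (2*5)³ = 10³ = 1000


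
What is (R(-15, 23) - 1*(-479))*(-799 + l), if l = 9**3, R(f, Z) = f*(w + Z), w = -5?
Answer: -14630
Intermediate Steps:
R(f, Z) = f*(-5 + Z)
l = 729
(R(-15, 23) - 1*(-479))*(-799 + l) = (-15*(-5 + 23) - 1*(-479))*(-799 + 729) = (-15*18 + 479)*(-70) = (-270 + 479)*(-70) = 209*(-70) = -14630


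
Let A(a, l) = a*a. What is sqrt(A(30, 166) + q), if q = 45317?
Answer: sqrt(46217) ≈ 214.98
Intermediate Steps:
A(a, l) = a**2
sqrt(A(30, 166) + q) = sqrt(30**2 + 45317) = sqrt(900 + 45317) = sqrt(46217)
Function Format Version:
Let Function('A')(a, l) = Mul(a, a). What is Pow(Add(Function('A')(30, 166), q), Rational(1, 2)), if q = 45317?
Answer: Pow(46217, Rational(1, 2)) ≈ 214.98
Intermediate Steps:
Function('A')(a, l) = Pow(a, 2)
Pow(Add(Function('A')(30, 166), q), Rational(1, 2)) = Pow(Add(Pow(30, 2), 45317), Rational(1, 2)) = Pow(Add(900, 45317), Rational(1, 2)) = Pow(46217, Rational(1, 2))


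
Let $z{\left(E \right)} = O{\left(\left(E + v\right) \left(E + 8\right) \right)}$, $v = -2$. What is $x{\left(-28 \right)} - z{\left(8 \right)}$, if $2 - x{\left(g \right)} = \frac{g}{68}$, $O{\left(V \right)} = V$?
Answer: $- \frac{1591}{17} \approx -93.588$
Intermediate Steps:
$x{\left(g \right)} = 2 - \frac{g}{68}$
$z{\left(E \right)} = \left(-2 + E\right) \left(8 + E\right)$ ($z{\left(E \right)} = \left(E - 2\right) \left(E + 8\right) = \left(-2 + E\right) \left(8 + E\right)$)
$x{\left(-28 \right)} - z{\left(8 \right)} = \left(2 - - \frac{7}{17}\right) - \left(-16 + 8^{2} + 6 \cdot 8\right) = \left(2 + \frac{7}{17}\right) - \left(-16 + 64 + 48\right) = \frac{41}{17} - 96 = - \frac{1591}{17}$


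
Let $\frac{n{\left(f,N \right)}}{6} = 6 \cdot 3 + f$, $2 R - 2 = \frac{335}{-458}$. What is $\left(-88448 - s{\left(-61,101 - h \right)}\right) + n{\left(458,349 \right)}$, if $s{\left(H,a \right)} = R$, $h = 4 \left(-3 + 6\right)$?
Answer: $- \frac{78402853}{916} \approx -85593.0$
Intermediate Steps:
$R = \frac{581}{916}$ ($R = 1 + \frac{335 \frac{1}{-458}}{2} = 1 + \frac{335 \left(- \frac{1}{458}\right)}{2} = 1 + \frac{1}{2} \left(- \frac{335}{458}\right) = 1 - \frac{335}{916} = \frac{581}{916} \approx 0.63428$)
$h = 12$ ($h = 4 \cdot 3 = 12$)
$n{\left(f,N \right)} = 108 + 6 f$ ($n{\left(f,N \right)} = 6 \left(6 \cdot 3 + f\right) = 6 \left(18 + f\right) = 108 + 6 f$)
$s{\left(H,a \right)} = \frac{581}{916}$
$\left(-88448 - s{\left(-61,101 - h \right)}\right) + n{\left(458,349 \right)} = \left(-88448 - \frac{581}{916}\right) + \left(108 + 6 \cdot 458\right) = \left(-88448 - \frac{581}{916}\right) + \left(108 + 2748\right) = - \frac{81018949}{916} + 2856 = - \frac{78402853}{916}$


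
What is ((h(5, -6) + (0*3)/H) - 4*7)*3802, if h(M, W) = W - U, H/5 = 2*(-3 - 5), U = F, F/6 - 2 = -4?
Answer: -83644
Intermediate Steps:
F = -12 (F = 12 + 6*(-4) = 12 - 24 = -12)
U = -12
H = -80 (H = 5*(2*(-3 - 5)) = 5*(2*(-8)) = 5*(-16) = -80)
h(M, W) = 12 + W (h(M, W) = W - 1*(-12) = W + 12 = 12 + W)
((h(5, -6) + (0*3)/H) - 4*7)*3802 = (((12 - 6) + (0*3)/(-80)) - 4*7)*3802 = ((6 + 0*(-1/80)) - 28)*3802 = ((6 + 0) - 28)*3802 = (6 - 28)*3802 = -22*3802 = -83644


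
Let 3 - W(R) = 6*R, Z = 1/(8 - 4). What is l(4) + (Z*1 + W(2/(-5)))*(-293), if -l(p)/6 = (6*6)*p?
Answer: -50389/20 ≈ -2519.4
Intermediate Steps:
l(p) = -216*p (l(p) = -6*6*6*p = -216*p)
Z = ¼ (Z = 1/4 = ¼ ≈ 0.25000)
W(R) = 3 - 6*R
l(4) + (Z*1 + W(2/(-5)))*(-293) = -216*4 + ((¼)*1 + (3 - 12/(-5)))*(-293) = -864 + (¼ + (3 - 12*(-1)/5))*(-293) = -864 + (¼ + (3 - 6*(-⅖)))*(-293) = -864 + (¼ + (3 + 12/5))*(-293) = -864 + (¼ + 27/5)*(-293) = -864 + (113/20)*(-293) = -864 - 33109/20 = -50389/20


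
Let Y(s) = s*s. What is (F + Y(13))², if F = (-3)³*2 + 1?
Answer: 13456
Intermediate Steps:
Y(s) = s²
F = -53 (F = -27*2 + 1 = -54 + 1 = -53)
(F + Y(13))² = (-53 + 13²)² = (-53 + 169)² = 116² = 13456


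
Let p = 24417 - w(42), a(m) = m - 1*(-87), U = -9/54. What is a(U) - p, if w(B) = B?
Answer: -145729/6 ≈ -24288.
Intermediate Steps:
U = -1/6 (U = -9*1/54 = -1/6 ≈ -0.16667)
a(m) = 87 + m (a(m) = m + 87 = 87 + m)
p = 24375 (p = 24417 - 1*42 = 24417 - 42 = 24375)
a(U) - p = (87 - 1/6) - 1*24375 = 521/6 - 24375 = -145729/6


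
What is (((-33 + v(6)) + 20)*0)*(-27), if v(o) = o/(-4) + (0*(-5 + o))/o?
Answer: 0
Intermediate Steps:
v(o) = -o/4 (v(o) = o*(-¼) + 0/o = -o/4 + 0 = -o/4)
(((-33 + v(6)) + 20)*0)*(-27) = (((-33 - ¼*6) + 20)*0)*(-27) = (((-33 - 3/2) + 20)*0)*(-27) = ((-69/2 + 20)*0)*(-27) = -29/2*0*(-27) = 0*(-27) = 0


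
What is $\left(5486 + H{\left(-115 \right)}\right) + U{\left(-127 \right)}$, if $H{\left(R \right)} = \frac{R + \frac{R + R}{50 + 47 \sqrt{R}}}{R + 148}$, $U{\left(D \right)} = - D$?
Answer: $\frac{3165880566}{564377} + \frac{2162 i \sqrt{115}}{1693131} \approx 5609.5 + 0.013693 i$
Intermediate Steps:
$H{\left(R \right)} = \frac{R + \frac{2 R}{50 + 47 \sqrt{R}}}{148 + R}$
$\left(5486 + H{\left(-115 \right)}\right) + U{\left(-127 \right)} = \left(5486 + \frac{47 \left(-115\right)^{\frac{3}{2}} + 52 \left(-115\right)}{7400 + 47 \left(-115\right)^{\frac{3}{2}} + 50 \left(-115\right) + 6956 \sqrt{-115}}\right) - -127 = \left(5486 + \frac{47 \left(- 115 i \sqrt{115}\right) - 5980}{7400 + 47 \left(- 115 i \sqrt{115}\right) - 5750 + 6956 i \sqrt{115}}\right) + 127 = \left(5486 + \frac{- 5405 i \sqrt{115} - 5980}{7400 - 5405 i \sqrt{115} - 5750 + 6956 i \sqrt{115}}\right) + 127 = \left(5486 + \frac{-5980 - 5405 i \sqrt{115}}{1650 + 1551 i \sqrt{115}}\right) + 127 = 5613 + \frac{-5980 - 5405 i \sqrt{115}}{1650 + 1551 i \sqrt{115}}$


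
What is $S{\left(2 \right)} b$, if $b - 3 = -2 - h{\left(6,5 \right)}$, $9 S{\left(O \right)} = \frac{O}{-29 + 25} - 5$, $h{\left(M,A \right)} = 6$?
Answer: $\frac{55}{18} \approx 3.0556$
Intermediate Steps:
$S{\left(O \right)} = - \frac{5}{9} - \frac{O}{36}$ ($S{\left(O \right)} = \frac{\frac{O}{-29 + 25} - 5}{9} = \frac{\frac{O}{-4} - 5}{9} = \frac{- \frac{O}{4} - 5}{9} = \frac{-5 - \frac{O}{4}}{9} = - \frac{5}{9} - \frac{O}{36}$)
$b = -5$ ($b = 3 - 8 = -5$)
$S{\left(2 \right)} b = \left(- \frac{5}{9} - \frac{1}{18}\right) \left(-5\right) = \left(- \frac{11}{18}\right) \left(-5\right) = \frac{55}{18}$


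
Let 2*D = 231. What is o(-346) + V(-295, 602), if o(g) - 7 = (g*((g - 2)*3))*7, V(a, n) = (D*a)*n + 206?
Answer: -17982864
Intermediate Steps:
D = 231/2 (D = (½)*231 = 231/2 ≈ 115.50)
V(a, n) = 206 + 231*a*n/2 (V(a, n) = (231*a/2)*n + 206 = 231*a*n/2 + 206 = 206 + 231*a*n/2)
o(g) = 7 + 7*g*(-6 + 3*g) (o(g) = 7 + (g*((g - 2)*3))*7 = 7 + (g*((-2 + g)*3))*7 = 7 + (g*(-6 + 3*g))*7 = 7 + 7*g*(-6 + 3*g))
o(-346) + V(-295, 602) = (7 - 42*(-346) + 21*(-346)²) + (206 + (231/2)*(-295)*602) = (7 + 14532 + 21*119716) + (206 - 20511645) = (7 + 14532 + 2514036) - 20511439 = 2528575 - 20511439 = -17982864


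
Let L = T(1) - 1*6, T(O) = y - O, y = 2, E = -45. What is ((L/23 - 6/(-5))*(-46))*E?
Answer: 2034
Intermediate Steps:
T(O) = 2 - O
L = -5 (L = (2 - 1*1) - 1*6 = (2 - 1) - 6 = 1 - 6 = -5)
((L/23 - 6/(-5))*(-46))*E = ((-5/23 - 6/(-5))*(-46))*(-45) = ((-5*1/23 - 6*(-1/5))*(-46))*(-45) = ((-5/23 + 6/5)*(-46))*(-45) = ((113/115)*(-46))*(-45) = -226/5*(-45) = 2034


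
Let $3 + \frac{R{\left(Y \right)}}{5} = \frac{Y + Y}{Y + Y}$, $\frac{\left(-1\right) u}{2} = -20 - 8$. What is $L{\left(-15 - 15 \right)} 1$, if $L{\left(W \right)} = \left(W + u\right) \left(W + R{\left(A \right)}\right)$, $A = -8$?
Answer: $-1040$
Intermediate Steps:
$u = 56$ ($u = - 2 \left(-20 - 8\right) = \left(-2\right) \left(-28\right) = 56$)
$R{\left(Y \right)} = -10$ ($R{\left(Y \right)} = -15 + 5 \frac{Y + Y}{Y + Y} = -15 + 5 \frac{2 Y}{2 Y} = -15 + 5 \cdot 2 Y \frac{1}{2 Y} = -15 + 5 \cdot 1 = -15 + 5 = -10$)
$L{\left(W \right)} = \left(-10 + W\right) \left(56 + W\right)$ ($L{\left(W \right)} = \left(W + 56\right) \left(W - 10\right) = \left(56 + W\right) \left(-10 + W\right) = \left(-10 + W\right) \left(56 + W\right)$)
$L{\left(-15 - 15 \right)} 1 = \left(-560 + \left(-15 - 15\right)^{2} + 46 \left(-15 - 15\right)\right) 1 = \left(-560 + \left(-30\right)^{2} + 46 \left(-30\right)\right) 1 = \left(-560 + 900 - 1380\right) 1 = \left(-1040\right) 1 = -1040$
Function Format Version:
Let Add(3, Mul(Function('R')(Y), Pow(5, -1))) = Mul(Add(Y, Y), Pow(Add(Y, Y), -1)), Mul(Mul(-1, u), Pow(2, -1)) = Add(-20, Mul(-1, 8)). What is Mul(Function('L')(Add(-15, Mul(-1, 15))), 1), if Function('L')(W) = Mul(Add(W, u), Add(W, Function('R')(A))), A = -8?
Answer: -1040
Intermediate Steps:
u = 56 (u = Mul(-2, Add(-20, Mul(-1, 8))) = Mul(-2, Add(-20, -8)) = Mul(-2, -28) = 56)
Function('R')(Y) = -10 (Function('R')(Y) = Add(-15, Mul(5, Mul(Add(Y, Y), Pow(Add(Y, Y), -1)))) = Add(-15, Mul(5, Mul(Mul(2, Y), Pow(Mul(2, Y), -1)))) = Add(-15, Mul(5, Mul(Mul(2, Y), Mul(Rational(1, 2), Pow(Y, -1))))) = Add(-15, Mul(5, 1)) = Add(-15, 5) = -10)
Function('L')(W) = Mul(Add(-10, W), Add(56, W)) (Function('L')(W) = Mul(Add(W, 56), Add(W, -10)) = Mul(Add(56, W), Add(-10, W)) = Mul(Add(-10, W), Add(56, W)))
Mul(Function('L')(Add(-15, Mul(-1, 15))), 1) = Mul(Add(-560, Pow(Add(-15, Mul(-1, 15)), 2), Mul(46, Add(-15, Mul(-1, 15)))), 1) = Mul(Add(-560, Pow(Add(-15, -15), 2), Mul(46, Add(-15, -15))), 1) = Mul(Add(-560, Pow(-30, 2), Mul(46, -30)), 1) = Mul(Add(-560, 900, -1380), 1) = Mul(-1040, 1) = -1040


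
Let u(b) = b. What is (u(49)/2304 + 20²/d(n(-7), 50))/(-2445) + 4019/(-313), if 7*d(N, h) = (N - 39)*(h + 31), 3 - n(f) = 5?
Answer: -8353997507033/650626940160 ≈ -12.840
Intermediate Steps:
n(f) = -2 (n(f) = 3 - 1*5 = 3 - 5 = -2)
d(N, h) = (-39 + N)*(31 + h)/7 (d(N, h) = ((N - 39)*(h + 31))/7 = ((-39 + N)*(31 + h))/7 = (-39 + N)*(31 + h)/7)
(u(49)/2304 + 20²/d(n(-7), 50))/(-2445) + 4019/(-313) = (49/2304 + 20²/(-1209/7 - 39/7*50 + (31/7)*(-2) + (⅐)*(-2)*50))/(-2445) + 4019/(-313) = (49*(1/2304) + 400/(-1209/7 - 1950/7 - 62/7 - 100/7))*(-1/2445) + 4019*(-1/313) = (49/2304 + 400/(-3321/7))*(-1/2445) - 4019/313 = (49/2304 + 400*(-7/3321))*(-1/2445) - 4019/313 = (49/2304 - 2800/3321)*(-1/2445) - 4019/313 = -698719/850176*(-1/2445) - 4019/313 = 698719/2078680320 - 4019/313 = -8353997507033/650626940160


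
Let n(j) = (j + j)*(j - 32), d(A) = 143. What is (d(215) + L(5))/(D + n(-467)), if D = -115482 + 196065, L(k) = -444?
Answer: -301/546649 ≈ -0.00055063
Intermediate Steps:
n(j) = 2*j*(-32 + j) (n(j) = (2*j)*(-32 + j) = 2*j*(-32 + j))
D = 80583
(d(215) + L(5))/(D + n(-467)) = (143 - 444)/(80583 + 2*(-467)*(-32 - 467)) = -301/(80583 + 2*(-467)*(-499)) = -301/(80583 + 466066) = -301/546649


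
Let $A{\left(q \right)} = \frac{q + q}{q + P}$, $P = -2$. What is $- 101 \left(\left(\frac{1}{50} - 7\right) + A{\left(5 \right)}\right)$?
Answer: $\frac{55247}{150} \approx 368.31$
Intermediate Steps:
$A{\left(q \right)} = \frac{2 q}{-2 + q}$ ($A{\left(q \right)} = \frac{q + q}{q - 2} = \frac{2 q}{-2 + q}$)
$- 101 \left(\left(\frac{1}{50} - 7\right) + A{\left(5 \right)}\right) = - 101 \left(\left(\frac{1}{50} - 7\right) + 2 \cdot 5 \frac{1}{-2 + 5}\right) = - 101 \left(\left(\frac{1}{50} - 7\right) + 2 \cdot 5 \cdot \frac{1}{3}\right) = - 101 \left(- \frac{349}{50} + 2 \cdot 5 \cdot \frac{1}{3}\right) = - 101 \left(- \frac{349}{50} + \frac{10}{3}\right) = \left(-101\right) \left(- \frac{547}{150}\right) = \frac{55247}{150}$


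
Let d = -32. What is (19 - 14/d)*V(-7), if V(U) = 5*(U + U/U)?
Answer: -4665/8 ≈ -583.13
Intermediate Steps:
V(U) = 5 + 5*U (V(U) = 5*(U + 1) = 5*(1 + U) = 5 + 5*U)
(19 - 14/d)*V(-7) = (19 - 14/(-32))*(5 + 5*(-7)) = (19 - 14*(-1/32))*(5 - 35) = (19 + 7/16)*(-30) = (311/16)*(-30) = -4665/8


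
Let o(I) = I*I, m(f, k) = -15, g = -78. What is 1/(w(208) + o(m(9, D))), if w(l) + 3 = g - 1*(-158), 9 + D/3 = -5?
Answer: 1/302 ≈ 0.0033113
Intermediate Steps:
D = -42 (D = -27 + 3*(-5) = -27 - 15 = -42)
o(I) = I²
w(l) = 77 (w(l) = -3 + (-78 - 1*(-158)) = -3 + (-78 + 158) = -3 + 80 = 77)
1/(w(208) + o(m(9, D))) = 1/(77 + (-15)²) = 1/(77 + 225) = 1/302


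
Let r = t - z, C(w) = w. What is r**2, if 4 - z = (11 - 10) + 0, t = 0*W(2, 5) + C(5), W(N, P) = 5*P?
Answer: 4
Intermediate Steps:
t = 5 (t = 0*(5*5) + 5 = 0*25 + 5 = 0 + 5 = 5)
z = 3 (z = 4 - ((11 - 10) + 0) = 4 - (1 + 0) = 4 - 1*1 = 4 - 1 = 3)
r = 2 (r = 5 - 1*3 = 5 - 3 = 2)
r**2 = 2**2 = 4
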